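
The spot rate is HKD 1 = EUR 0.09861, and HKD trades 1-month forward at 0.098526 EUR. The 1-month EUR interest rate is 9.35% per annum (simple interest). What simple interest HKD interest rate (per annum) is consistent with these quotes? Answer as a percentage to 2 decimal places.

T = 1/12 years.
F/S = 0.098526/0.09861 = 0.9991482 = (growth of EUR) / (growth of HKD).
EUR growth factor: 1 + 0.0935×1/12 = 1.0077917.
So the HKD growth factor = 1.0086509.
r = (1.0086509 − 1)/(1/12) = 0.103811 → 10.38%.

10.38%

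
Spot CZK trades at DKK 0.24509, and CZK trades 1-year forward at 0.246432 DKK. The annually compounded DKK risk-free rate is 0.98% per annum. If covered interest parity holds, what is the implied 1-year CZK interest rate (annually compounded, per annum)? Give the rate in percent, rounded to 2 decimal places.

T = 1 year.
F/S = 0.246432/0.24509 = 1.0054755 = (growth of DKK) / (growth of CZK).
DKK growth factor: (1 + 0.0098)^1 = 1.009800.
So the CZK growth factor = 1.004301.
r = 1.004301^(1/1) − 1 = 0.004301 → 0.43%.

0.43%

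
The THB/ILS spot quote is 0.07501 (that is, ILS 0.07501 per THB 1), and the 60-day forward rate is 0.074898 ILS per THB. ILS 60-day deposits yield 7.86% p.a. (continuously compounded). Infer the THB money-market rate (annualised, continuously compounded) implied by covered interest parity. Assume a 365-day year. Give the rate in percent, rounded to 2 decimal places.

8.77%

T = 60/365 years.
F/S = 0.074898/0.07501 = 0.9985069 = (growth of ILS) / (growth of THB).
ILS growth factor: e^(0.0786×60/365) = 1.0130044.
So the THB growth factor = 1.0145192.
r = ln(1.0145192)/(60/365) = 0.087690 → 8.77%.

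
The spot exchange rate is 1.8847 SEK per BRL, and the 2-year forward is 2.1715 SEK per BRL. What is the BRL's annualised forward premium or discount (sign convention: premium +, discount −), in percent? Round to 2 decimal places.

T = 2 years.
BRL trades forward at +15.21728% vs spot over the period.
Per annum: 0.1521728 / 2 = 0.076086 = 7.61%.

+7.61%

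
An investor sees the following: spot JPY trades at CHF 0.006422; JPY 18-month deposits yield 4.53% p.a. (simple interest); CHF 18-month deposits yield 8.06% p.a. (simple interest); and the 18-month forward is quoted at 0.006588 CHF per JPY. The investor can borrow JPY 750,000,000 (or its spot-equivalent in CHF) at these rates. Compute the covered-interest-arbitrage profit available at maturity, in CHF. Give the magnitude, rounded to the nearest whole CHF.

CHF 122,074

T = 18/12 years.
Keep in JPY, deliver into the forward: 750,000,000·1.067950·0.006588 = CHF 5,276,740.95.
Swap to CHF now, deposit: 750,000,000·0.006422·1.120900 = CHF 5,398,814.85.
The quoted forward undervalues JPY, so borrow JPY, convert to CHF at spot, deposit the CHF at 8.06%, and buy JPY forward at 0.006588 to cover the loan.
Arbitrage profit = |5,276,740.95 − 5,398,814.85| = CHF 122,074.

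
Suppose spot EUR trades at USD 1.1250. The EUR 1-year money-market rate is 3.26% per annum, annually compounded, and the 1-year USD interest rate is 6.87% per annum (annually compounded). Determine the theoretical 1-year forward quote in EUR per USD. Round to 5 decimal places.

0.85886

T = 1 year.
USD growth factor: (1 + 0.0687)^1 = 1.068700.
EUR growth factor: (1 + 0.0326)^1 = 1.032600.
Forward (USD per EUR) = 1.125 × 1.068700 / 1.032600 = 1.164330.
Quoted the other way: 1/1.164330 = 0.85886 EUR per USD.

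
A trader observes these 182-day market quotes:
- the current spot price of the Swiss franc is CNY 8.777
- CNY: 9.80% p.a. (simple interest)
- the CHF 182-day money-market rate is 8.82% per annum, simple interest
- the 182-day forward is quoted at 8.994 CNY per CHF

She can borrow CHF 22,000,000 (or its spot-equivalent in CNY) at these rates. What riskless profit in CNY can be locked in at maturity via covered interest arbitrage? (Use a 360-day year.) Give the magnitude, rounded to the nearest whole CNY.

T = 182/360 years.
Route A — deposit CHF, sell forward: 22,000,000 × 1.044590 × 8.994 = CNY 206,690,934.12.
Route B — convert at spot, deposit CNY: 22,000,000 × 8.777 × 1.04954444444 = CNY 202,660,734.95.
The quoted forward overvalues CHF, so borrow CNY, buy CHF at spot, deposit the CHF at 8.82%, and sell the proceeds forward at 8.994.
Profit = 206,690,934.12 − 202,660,734.95 = CNY 4,030,199.

CNY 4,030,199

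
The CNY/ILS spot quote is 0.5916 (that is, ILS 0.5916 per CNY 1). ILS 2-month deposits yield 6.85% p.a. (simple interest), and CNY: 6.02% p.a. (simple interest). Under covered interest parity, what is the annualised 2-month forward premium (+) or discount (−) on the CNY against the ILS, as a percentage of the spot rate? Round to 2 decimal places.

+0.82%

T = 2/12 years.
CIP forward (ILS per CNY) = 0.5916 × 1.0114167/1.0100333 = 0.5924103.
Annualised premium = (F − S)/S × (1/T) = (0.5924103 − 0.5916)/0.5916 ÷ (2/12) = 0.82%.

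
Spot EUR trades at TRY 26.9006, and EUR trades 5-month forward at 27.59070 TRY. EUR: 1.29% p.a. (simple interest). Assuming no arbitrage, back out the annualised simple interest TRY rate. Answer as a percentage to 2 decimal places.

7.48%

T = 5/12 years.
F/S = 27.5907/26.9006 = 1.0256537 = (growth of TRY) / (growth of EUR).
EUR growth factor: 1 + 0.0129×5/12 = 1.005375.
That pins the TRY growth at 1.0311666.
(1.0311666 − 1)/T = 0.074800, i.e. 7.48%.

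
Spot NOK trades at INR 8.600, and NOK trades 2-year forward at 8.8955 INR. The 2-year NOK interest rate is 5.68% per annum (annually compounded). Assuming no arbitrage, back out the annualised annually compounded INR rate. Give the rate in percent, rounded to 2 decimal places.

T = 2 years.
F/S = 8.8955/8.6 = 1.0343605 = (growth of INR) / (growth of NOK).
The NOK side grows by (1 + 0.0568)^2 = 1.1168262.
Hence g_INR = 1.1552009.
Annualise: 1.1552009^(1/2) − 1 = 0.074803 = 7.48%.

7.48%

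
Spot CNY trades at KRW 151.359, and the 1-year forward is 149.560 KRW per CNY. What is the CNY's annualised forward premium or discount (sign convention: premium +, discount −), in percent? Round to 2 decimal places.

T = 1 year.
CNY trades forward at -1.18856% vs spot over the period.
×(1/T) gives -1.19% p.a.

-1.19%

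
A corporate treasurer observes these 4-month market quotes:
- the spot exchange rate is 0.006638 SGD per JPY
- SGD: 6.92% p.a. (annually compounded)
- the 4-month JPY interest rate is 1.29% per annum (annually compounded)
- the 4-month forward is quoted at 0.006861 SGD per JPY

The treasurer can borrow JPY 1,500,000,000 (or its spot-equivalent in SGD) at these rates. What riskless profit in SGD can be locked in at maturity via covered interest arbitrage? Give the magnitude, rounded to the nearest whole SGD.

SGD 153,993

T = 4/12 years.
Route A — deposit JPY, sell forward: 1,500,000,000 × 1.0042816414 × 0.006861 = SGD 10,335,564.51.
Route B — convert at spot, deposit SGD: 1,500,000,000 × 0.006638 × 1.0225541525 = SGD 10,181,571.70.
The quoted forward overvalues JPY, so borrow SGD, buy JPY at spot, deposit the JPY at 1.29%, and sell the proceeds forward at 0.006861.
Arbitrage profit = |10,335,564.51 − 10,181,571.70| = SGD 153,993.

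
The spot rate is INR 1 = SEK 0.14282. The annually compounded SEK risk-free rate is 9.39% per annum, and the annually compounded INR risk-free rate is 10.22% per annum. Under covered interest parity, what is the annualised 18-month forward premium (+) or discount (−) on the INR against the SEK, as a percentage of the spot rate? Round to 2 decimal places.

T = 18/12 years.
CIP forward (SEK per INR) = 0.14282 × 1.1441064/1.1571525 = 0.14120980.
(F − S)/S ÷ T = (0.14120980 − 0.14282)/0.14282/(18/12) = -0.007516 → -0.75%.

-0.75%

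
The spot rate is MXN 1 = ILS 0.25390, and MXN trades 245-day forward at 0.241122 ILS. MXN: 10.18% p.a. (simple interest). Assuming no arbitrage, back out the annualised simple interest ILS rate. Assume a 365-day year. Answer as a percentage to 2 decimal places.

2.17%

T = 245/365 years.
By CIP, F/S equals the ILS-to-MXN growth ratio: 0.241122/0.2539 = 0.9496731.
MXN growth factor: 1 + 0.1018×245/365 = 1.0683315.
So the ILS growth factor = 1.0145657.
r = (1.0145657 − 1)/(245/365) = 0.021700 → 2.17%.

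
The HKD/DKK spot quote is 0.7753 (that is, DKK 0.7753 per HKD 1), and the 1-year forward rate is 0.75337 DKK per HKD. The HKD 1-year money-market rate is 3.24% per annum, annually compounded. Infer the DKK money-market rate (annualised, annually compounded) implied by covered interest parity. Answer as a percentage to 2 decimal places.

T = 1 year.
F/S = 0.75337/0.7753 = 0.9717142 = (growth of DKK) / (growth of HKD).
The HKD side grows by (1 + 0.0324)^1 = 1.032400.
So the DKK growth factor = 1.0031977.
r = 1.0031977^(1/1) − 1 = 0.003198 → 0.32%.

0.32%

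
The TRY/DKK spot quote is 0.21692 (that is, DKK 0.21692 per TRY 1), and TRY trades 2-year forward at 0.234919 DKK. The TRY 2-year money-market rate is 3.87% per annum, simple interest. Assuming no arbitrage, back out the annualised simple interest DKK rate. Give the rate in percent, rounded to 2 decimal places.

T = 2 years.
F/S = 0.234919/0.21692 = 1.0829753 = (growth of DKK) / (growth of TRY).
TRY growth factor: 1 + 0.0387×2 = 1.077400.
So the DKK growth factor = 1.1667976.
(1.1667976 − 1)/T = 0.083399, i.e. 8.34%.

8.34%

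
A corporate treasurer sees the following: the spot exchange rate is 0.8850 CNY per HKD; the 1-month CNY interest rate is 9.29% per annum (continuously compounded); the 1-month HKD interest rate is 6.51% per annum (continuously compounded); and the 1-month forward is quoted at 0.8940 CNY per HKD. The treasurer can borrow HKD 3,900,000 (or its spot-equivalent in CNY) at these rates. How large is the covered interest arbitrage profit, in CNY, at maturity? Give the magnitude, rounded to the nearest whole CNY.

CNY 27,242

T = 1/12 years.
Keep in HKD, deliver into the forward: 3,900,000·1.005439742·0.8940 = CNY 3,505,566.20.
Swap to CNY now, deposit: 3,900,000·0.8850·1.007771711 = CNY 3,478,324.06.
The quoted forward overvalues HKD, so borrow CNY, buy HKD at spot, deposit the HKD at 6.51%, and sell the proceeds forward at 0.8940.
The gap between the two covered legs is CNY 27,242.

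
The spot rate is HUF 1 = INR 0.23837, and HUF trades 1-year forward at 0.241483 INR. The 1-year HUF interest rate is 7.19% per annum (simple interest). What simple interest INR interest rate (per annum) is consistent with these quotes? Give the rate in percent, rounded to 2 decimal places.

8.59%

T = 1 year.
F/S = 0.241483/0.23837 = 1.0130595 = (growth of INR) / (growth of HUF).
The HUF side grows by 1 + 0.0719×1 = 1.071900.
Hence g_INR = 1.0858985.
(1.0858985 − 1)/T = 0.085899, i.e. 8.59%.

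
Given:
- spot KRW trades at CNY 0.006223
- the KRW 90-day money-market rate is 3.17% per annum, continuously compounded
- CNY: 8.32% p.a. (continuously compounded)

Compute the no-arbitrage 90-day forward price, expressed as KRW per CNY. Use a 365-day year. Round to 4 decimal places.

158.6665

T = 90/365 years.
CNY accumulates by e^(0.0832×90/365) = 1.020726949.
KRW accumulates by e^(0.0317×90/365) = 1.007847066.
So F = 0.006223 × 1.020726949 / 1.007847066 = 0.00630252745 (CNY/KRW).
Invert for KRW per CNY: 1 / 0.00630252745 = 158.6665.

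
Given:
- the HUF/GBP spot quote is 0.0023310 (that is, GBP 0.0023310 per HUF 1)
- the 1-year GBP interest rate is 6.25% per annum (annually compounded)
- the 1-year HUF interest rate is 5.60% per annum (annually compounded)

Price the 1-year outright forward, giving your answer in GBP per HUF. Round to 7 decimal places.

T = 1 year.
Growth of 1 GBP over T: (1 + 0.0625)^1 = 1.062500.
HUF accumulates by (1 + 0.0560)^1 = 1.056000.
So F = 0.002331 × 1.062500 / 1.056000 = 0.002345348 (GBP/HUF).

0.0023453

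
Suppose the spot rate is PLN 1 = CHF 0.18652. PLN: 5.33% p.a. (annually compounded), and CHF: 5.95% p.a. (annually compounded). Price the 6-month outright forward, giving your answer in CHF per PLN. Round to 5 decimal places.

0.18707

T = 6/12 years.
CHF growth factor: (1 + 0.0595)^(6/12) = 1.0293202.
Growth of 1 PLN over T: (1 + 0.0533)^(6/12) = 1.026304.
Forward (CHF per PLN) = 0.18652 × 1.0293202 / 1.026304 = 0.1870682.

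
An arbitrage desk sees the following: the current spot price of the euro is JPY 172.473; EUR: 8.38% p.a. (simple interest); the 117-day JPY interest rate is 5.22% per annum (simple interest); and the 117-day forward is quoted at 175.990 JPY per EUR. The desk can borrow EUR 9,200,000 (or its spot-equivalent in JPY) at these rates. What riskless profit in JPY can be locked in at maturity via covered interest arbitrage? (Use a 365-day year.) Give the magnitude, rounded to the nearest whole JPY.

T = 117/365 years.
Route A — deposit EUR, sell forward: 9,200,000 × 1.026861917808 × 175.990 = JPY 1,662,600,346.02.
Route B — convert at spot, deposit JPY: 9,200,000 × 172.473 × 1.01673260274 = JPY 1,613,302,084.17.
The quoted forward overvalues EUR, so borrow JPY, buy EUR at spot, deposit the EUR at 8.38%, and sell the proceeds forward at 175.990.
The gap between the two covered legs is JPY 49,298,262.

JPY 49,298,262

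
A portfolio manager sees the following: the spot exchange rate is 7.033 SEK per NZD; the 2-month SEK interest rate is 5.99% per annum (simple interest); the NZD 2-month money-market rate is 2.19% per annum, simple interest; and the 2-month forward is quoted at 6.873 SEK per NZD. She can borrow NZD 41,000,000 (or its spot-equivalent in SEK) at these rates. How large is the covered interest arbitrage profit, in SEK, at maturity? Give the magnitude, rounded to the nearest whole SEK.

SEK 8,410,180

T = 2/12 years.
Route A — deposit NZD, sell forward: 41,000,000 × 1.003650 × 6.873 = SEK 282,821,544.45.
Route B — convert at spot, deposit SEK: 41,000,000 × 7.033 × 1.00998333333 = SEK 291,231,724.12.
The quoted forward undervalues NZD, so borrow NZD, convert to SEK at spot, deposit the SEK at 5.99%, and buy NZD forward at 6.873 to cover the loan.
The gap between the two covered legs is SEK 8,410,180.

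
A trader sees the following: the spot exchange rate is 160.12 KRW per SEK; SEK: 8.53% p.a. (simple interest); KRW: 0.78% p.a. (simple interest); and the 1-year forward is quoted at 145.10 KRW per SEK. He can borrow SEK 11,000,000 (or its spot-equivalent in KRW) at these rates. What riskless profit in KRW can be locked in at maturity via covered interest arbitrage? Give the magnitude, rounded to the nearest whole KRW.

T = 1 year.
Keep in SEK, deliver into the forward: 11,000,000·1.085300·145.10 = KRW 1,732,247,330.00.
Swap to KRW now, deposit: 11,000,000·160.12·1.007800 = KRW 1,775,058,296.00.
The quoted forward undervalues SEK, so borrow SEK, convert to KRW at spot, deposit the KRW at 0.78%, and buy SEK forward at 145.10 to cover the loan.
Profit = 1,775,058,296.00 − 1,732,247,330.00 = KRW 42,810,966.

KRW 42,810,966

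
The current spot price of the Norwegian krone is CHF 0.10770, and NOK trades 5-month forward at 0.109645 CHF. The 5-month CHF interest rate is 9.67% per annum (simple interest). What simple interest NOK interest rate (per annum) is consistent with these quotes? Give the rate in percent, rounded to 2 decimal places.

5.24%

T = 5/12 years.
By CIP, F/S equals the CHF-to-NOK growth ratio: 0.109645/0.1077 = 1.0180594.
CHF growth factor: 1 + 0.0967×5/12 = 1.0402917.
That pins the NOK growth at 1.0218379.
r = (1.0218379 − 1)/(5/12) = 0.052411 → 5.24%.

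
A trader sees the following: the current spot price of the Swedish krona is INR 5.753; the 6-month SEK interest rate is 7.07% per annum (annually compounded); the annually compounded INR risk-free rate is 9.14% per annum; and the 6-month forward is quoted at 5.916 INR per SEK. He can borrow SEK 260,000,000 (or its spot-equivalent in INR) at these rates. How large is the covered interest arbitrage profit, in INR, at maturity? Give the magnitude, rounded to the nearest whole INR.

INR 28,962,706

T = 6/12 years.
Route A — deposit SEK, sell forward: 260,000,000 × 1.034746345729 × 5.916 = INR 1,591,605,439.15.
Route B — convert at spot, deposit INR: 260,000,000 × 5.753 × 1.044700914138 = INR 1,562,642,733.35.
The quoted forward overvalues SEK, so borrow INR, buy SEK at spot, deposit the SEK at 7.07%, and sell the proceeds forward at 5.916.
Profit = 1,591,605,439.15 − 1,562,642,733.35 = INR 28,962,706.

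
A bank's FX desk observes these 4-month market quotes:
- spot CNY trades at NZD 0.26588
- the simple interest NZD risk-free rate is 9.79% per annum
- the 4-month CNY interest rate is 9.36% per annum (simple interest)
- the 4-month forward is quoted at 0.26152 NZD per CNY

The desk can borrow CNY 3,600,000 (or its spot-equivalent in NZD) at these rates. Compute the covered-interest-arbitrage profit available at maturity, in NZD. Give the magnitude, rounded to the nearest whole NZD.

NZD 17,558

T = 4/12 years.
Invest the CNY and cover forward: 3,600,000 × 1.031200 × 0.26152 = NZD 970,845.93.
Convert at spot and invest in NZD: 3,600,000 × 0.26588 × 1.03263333 = NZD 988,403.58.
The quoted forward undervalues CNY, so borrow CNY, convert to NZD at spot, deposit the NZD at 9.79%, and buy CNY forward at 0.26152 to cover the loan.
The gap between the two covered legs is NZD 17,558.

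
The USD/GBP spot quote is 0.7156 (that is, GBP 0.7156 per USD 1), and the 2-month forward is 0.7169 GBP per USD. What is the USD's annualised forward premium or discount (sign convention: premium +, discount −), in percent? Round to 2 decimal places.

T = 2/12 years.
Period premium: (0.7169 − 0.7156)/0.7156 = 0.0018167.
Per annum: 0.0018167 / (2/12) = 0.010900 = 1.09%.

+1.09%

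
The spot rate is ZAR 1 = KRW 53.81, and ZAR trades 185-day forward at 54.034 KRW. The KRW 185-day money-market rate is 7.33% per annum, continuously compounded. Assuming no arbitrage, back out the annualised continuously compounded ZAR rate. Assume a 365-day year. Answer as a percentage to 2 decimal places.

6.51%

T = 185/365 years.
F/S = 54.034/53.81 = 1.0041628 = (growth of KRW) / (growth of ZAR).
The KRW side grows by e^(0.0733×185/365) = 1.0378508.
Hence g_ZAR = 1.0335483.
r = ln(1.0335483)/(185/365) = 0.065104 → 6.51%.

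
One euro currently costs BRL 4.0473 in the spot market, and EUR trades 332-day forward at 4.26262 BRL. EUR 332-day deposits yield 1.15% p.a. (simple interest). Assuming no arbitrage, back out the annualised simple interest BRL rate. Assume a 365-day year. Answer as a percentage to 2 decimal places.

T = 332/365 years.
By CIP, F/S equals the BRL-to-EUR growth ratio: 4.26262/4.0473 = 1.0532009.
EUR growth factor: 1 + 0.0115×332/365 = 1.0104603.
So the BRL growth factor = 1.0642177.
r = (1.0642177 − 1)/(332/365) = 0.070601 → 7.06%.

7.06%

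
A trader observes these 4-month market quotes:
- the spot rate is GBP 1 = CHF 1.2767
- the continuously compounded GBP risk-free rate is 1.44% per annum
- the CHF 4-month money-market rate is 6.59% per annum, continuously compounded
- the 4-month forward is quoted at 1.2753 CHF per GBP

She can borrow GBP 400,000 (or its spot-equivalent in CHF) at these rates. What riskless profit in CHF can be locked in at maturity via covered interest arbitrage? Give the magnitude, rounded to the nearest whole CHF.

T = 4/12 years.
Invest the GBP and cover forward: 400,000 × 1.00481154 × 1.2753 = CHF 512,574.46.
Convert at spot and invest in CHF: 400,000 × 1.2767 × 1.02220971 = CHF 522,022.05.
The quoted forward undervalues GBP, so borrow GBP, convert to CHF at spot, deposit the CHF at 6.59%, and buy GBP forward at 1.2753 to cover the loan.
Arbitrage profit = |512,574.46 − 522,022.05| = CHF 9,448.

CHF 9,448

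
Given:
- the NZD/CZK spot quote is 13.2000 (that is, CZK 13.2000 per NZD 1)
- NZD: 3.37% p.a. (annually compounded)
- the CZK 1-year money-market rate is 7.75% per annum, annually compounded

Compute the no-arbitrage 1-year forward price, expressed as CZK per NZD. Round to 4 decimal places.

13.7593

T = 1 year.
Growth of 1 CZK over T: (1 + 0.0775)^1 = 1.077500.
NZD accumulates by (1 + 0.0337)^1 = 1.033700.
So F = 13.2 × 1.077500 / 1.033700 = 13.759311 (CZK/NZD).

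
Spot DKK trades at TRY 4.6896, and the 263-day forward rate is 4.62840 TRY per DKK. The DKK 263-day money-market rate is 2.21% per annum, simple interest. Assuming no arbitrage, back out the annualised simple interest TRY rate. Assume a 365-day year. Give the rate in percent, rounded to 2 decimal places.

0.37%

T = 263/365 years.
By CIP, F/S equals the TRY-to-DKK growth ratio: 4.6284/4.6896 = 0.9869498.
DKK growth factor: 1 + 0.0221×263/365 = 1.0159241.
That pins the TRY growth at 1.0026661.
(1.0026661 − 1)/T = 0.003700, i.e. 0.37%.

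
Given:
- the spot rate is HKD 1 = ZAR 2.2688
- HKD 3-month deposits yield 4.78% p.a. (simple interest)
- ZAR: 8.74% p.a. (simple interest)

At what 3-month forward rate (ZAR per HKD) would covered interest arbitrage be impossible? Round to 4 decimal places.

T = 3/12 years.
Growth of 1 ZAR over T: 1 + 0.0874×3/12 = 1.021850.
Growth of 1 HKD over T: 1 + 0.0478×3/12 = 1.011950.
Forward (ZAR per HKD) = 2.2688 × 1.021850 / 1.011950 = 2.290996.

2.2910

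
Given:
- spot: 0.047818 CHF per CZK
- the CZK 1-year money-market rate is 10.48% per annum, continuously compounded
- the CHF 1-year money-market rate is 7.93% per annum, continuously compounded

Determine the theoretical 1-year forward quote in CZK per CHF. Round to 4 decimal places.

21.4528

T = 1 year.
CHF growth factor: e^(0.0793×1) = 1.08252903.
Growth of 1 CZK over T: e^(0.1048×1) = 1.11048849.
Forward (CHF per CZK) = 0.047818 × 1.08252903 / 1.11048849 = 0.046614056.
Quoted the other way: 1/0.046614056 = 21.4528 CZK per CHF.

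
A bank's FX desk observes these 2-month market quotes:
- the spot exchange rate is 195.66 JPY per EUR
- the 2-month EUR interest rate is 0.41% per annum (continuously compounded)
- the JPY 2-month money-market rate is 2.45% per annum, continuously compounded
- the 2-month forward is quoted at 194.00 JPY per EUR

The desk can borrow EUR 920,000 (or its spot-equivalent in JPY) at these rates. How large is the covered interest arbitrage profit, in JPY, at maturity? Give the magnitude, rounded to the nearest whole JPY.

T = 2/12 years.
Keep in EUR, deliver into the forward: 920,000·1.00068356686·194.00 = JPY 178,602,003.01.
Swap to JPY now, deposit: 920,000·195.66·1.0040916815 = JPY 180,743,732.13.
The quoted forward undervalues EUR, so borrow EUR, convert to JPY at spot, deposit the JPY at 2.45%, and buy EUR forward at 194.00 to cover the loan.
Profit = 180,743,732.13 − 178,602,003.01 = JPY 2,141,729.

JPY 2,141,729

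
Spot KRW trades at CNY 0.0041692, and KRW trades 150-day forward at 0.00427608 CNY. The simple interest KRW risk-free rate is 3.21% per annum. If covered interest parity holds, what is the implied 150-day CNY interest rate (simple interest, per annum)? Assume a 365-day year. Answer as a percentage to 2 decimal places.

T = 150/365 years.
CIP gives F = S · g_CNY/g_KRW, so g_CNY/g_KRW = 0.00427608/0.0041692 = 1.0256356.
KRW growth factor: 1 + 0.0321×150/365 = 1.0131918.
That pins the CNY growth at 1.0391656.
r = (1.0391656 − 1)/(150/365) = 0.095303 → 9.53%.

9.53%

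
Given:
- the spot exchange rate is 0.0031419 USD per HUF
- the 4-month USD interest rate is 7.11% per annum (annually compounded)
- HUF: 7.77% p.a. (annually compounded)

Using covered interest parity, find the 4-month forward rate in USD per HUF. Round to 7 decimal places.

T = 4/12 years.
Growth of 1 USD over T: (1 + 0.0711)^(4/12) = 1.0231595.
HUF growth factor: (1 + 0.0777)^(4/12) = 1.0252567.
So F = 0.0031419 × 1.0231595 / 1.0252567 = 0.003135473 (USD/HUF).

0.0031355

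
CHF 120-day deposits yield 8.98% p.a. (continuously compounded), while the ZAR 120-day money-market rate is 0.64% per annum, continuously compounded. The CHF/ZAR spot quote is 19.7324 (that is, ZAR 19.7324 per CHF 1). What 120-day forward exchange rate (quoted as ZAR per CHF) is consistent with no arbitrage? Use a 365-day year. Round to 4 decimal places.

T = 120/365 years.
ZAR growth factor: e^(0.0064×120/365) = 1.00210632.
CHF accumulates by e^(0.0898×120/365) = 1.02996342.
Forward (ZAR per CHF) = 19.7324 × 1.00210632 / 1.02996342 = 19.198704.

19.1987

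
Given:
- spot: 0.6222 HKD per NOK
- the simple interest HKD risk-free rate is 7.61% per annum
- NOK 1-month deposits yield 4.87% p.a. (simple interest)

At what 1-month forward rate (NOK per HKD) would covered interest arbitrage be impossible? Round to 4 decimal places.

T = 1/12 years.
HKD growth factor: 1 + 0.0761×1/12 = 1.0063417.
NOK accumulates by 1 + 0.0487×1/12 = 1.0040583.
CIP: F = S · (grow HKD)/(grow NOK) = 0.6222 × 1.0063417/1.0040583 = 0.6236150 HKD per NOK.
Invert for NOK per HKD: 1 / 0.6236150 = 1.6036.

1.6036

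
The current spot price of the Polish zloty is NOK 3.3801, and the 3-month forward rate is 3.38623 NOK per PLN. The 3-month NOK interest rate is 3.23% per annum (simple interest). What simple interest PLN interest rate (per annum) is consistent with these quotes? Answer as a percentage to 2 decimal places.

2.50%

T = 3/12 years.
CIP gives F = S · g_NOK/g_PLN, so g_NOK/g_PLN = 3.38623/3.3801 = 1.0018136.
NOK growth factor: 1 + 0.0323×3/12 = 1.008075.
So the PLN growth factor = 1.0062501.
(1.0062501 − 1)/T = 0.025000, i.e. 2.50%.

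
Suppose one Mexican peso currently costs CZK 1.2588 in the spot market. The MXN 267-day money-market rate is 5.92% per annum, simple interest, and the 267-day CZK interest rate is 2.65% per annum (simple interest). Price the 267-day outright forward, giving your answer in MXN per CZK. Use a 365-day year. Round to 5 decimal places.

0.81305

T = 267/365 years.
CZK accumulates by 1 + 0.0265×267/365 = 1.0193849.
Growth of 1 MXN over T: 1 + 0.0592×267/365 = 1.0433052.
So F = 1.2588 × 1.0193849 / 1.0433052 = 1.229939 (CZK/MXN).
Quoted the other way: 1/1.229939 = 0.81305 MXN per CZK.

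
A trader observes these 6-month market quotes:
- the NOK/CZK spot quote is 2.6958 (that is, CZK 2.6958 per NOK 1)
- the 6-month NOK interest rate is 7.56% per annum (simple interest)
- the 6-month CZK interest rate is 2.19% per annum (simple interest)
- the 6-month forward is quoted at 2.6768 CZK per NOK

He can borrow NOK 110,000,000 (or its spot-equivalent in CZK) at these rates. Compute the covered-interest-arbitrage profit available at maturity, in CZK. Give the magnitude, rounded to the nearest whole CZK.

T = 6/12 years.
Route A — deposit NOK, sell forward: 110,000,000 × 1.037800 × 2.6768 = CZK 305,578,134.40.
Route B — convert at spot, deposit CZK: 110,000,000 × 2.6958 × 1.010950 = CZK 299,785,091.10.
The quoted forward overvalues NOK, so borrow CZK, buy NOK at spot, deposit the NOK at 7.56%, and sell the proceeds forward at 2.6768.
Arbitrage profit = |305,578,134.40 − 299,785,091.10| = CZK 5,793,043.

CZK 5,793,043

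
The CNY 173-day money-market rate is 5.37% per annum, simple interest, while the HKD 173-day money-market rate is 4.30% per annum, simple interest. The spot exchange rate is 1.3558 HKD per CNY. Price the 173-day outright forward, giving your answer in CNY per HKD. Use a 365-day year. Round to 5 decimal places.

T = 173/365 years.
Growth of 1 HKD over T: 1 + 0.0430×173/365 = 1.0203808.
CNY accumulates by 1 + 0.0537×173/365 = 1.0254523.
CIP: F = S · (grow HKD)/(grow CNY) = 1.3558 × 1.0203808/1.0254523 = 1.349095 HKD per CNY.
Quoted the other way: 1/1.349095 = 0.74124 CNY per HKD.

0.74124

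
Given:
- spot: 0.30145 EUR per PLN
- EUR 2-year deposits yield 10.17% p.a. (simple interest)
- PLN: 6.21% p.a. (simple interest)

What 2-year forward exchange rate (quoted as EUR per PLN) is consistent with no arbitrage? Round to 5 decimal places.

0.32269

T = 2 years.
EUR accumulates by 1 + 0.1017×2 = 1.203400.
PLN accumulates by 1 + 0.0621×2 = 1.124200.
CIP: F = S · (grow EUR)/(grow PLN) = 0.30145 × 1.203400/1.124200 = 0.3226872 EUR per PLN.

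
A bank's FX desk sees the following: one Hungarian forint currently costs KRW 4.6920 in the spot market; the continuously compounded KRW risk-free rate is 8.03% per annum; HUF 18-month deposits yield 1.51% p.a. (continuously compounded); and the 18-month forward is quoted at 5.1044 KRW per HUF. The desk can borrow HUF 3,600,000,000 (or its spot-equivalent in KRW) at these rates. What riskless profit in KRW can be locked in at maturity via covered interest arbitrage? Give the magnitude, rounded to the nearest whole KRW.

T = 18/12 years.
Route A — deposit HUF, sell forward: 3,600,000,000 × 1.022908458926 × 5.1044 = KRW 18,796,802,175.87.
Route B — convert at spot, deposit KRW: 3,600,000,000 × 4.6920 × 1.128004339339 = KRW 19,053,346,896.64.
The quoted forward undervalues HUF, so borrow HUF, convert to KRW at spot, deposit the KRW at 8.03%, and buy HUF forward at 5.1044 to cover the loan.
The gap between the two covered legs is KRW 256,544,721.

KRW 256,544,721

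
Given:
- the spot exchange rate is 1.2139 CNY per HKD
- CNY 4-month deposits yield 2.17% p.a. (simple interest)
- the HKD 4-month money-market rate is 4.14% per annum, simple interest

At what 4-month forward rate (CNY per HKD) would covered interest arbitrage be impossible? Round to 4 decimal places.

T = 4/12 years.
Growth of 1 CNY over T: 1 + 0.0217×4/12 = 1.0072333.
HKD growth factor: 1 + 0.0414×4/12 = 1.013800.
Forward (CNY per HKD) = 1.2139 × 1.0072333 / 1.013800 = 1.206037.

1.2060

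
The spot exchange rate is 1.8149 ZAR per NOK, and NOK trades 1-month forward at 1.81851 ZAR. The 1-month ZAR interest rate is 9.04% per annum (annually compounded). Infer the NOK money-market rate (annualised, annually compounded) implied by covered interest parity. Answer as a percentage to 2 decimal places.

T = 1/12 years.
CIP gives F = S · g_ZAR/g_NOK, so g_ZAR/g_NOK = 1.81851/1.8149 = 1.0019891.
ZAR growth factor: (1 + 0.0904)^(1/12) = 1.0072381.
So the NOK growth factor = 1.0052386.
r = 1.0052386^(12/1) − 1 = 0.064706 → 6.47%.

6.47%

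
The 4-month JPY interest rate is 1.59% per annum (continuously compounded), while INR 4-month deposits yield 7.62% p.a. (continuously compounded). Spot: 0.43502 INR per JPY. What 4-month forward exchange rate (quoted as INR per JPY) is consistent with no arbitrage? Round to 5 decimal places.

0.44385

T = 4/12 years.
Growth of 1 INR over T: e^(0.0762×4/12) = 1.0257253.
Growth of 1 JPY over T: e^(0.0159×4/12) = 1.0053141.
CIP: F = S · (grow INR)/(grow JPY) = 0.43502 × 1.0257253/1.0053141 = 0.4438523 INR per JPY.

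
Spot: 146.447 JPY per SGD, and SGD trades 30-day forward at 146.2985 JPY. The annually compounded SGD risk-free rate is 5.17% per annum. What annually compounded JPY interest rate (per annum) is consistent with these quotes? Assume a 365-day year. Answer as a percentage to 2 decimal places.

3.88%

T = 30/365 years.
F/S = 146.2985/146.447 = 0.9989860 = (growth of JPY) / (growth of SGD).
SGD growth factor: (1 + 0.0517)^(30/365) = 1.0041517.
That pins the JPY growth at 1.0031335.
Annualise: 1.0031335^(365/30) − 1 = 0.038798 = 3.88%.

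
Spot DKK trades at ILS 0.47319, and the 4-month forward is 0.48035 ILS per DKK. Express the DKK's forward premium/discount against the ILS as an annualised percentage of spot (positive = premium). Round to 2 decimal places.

+4.54%

T = 4/12 years.
(F − S)/S = (0.48035 − 0.47319)/0.47319 = 0.0151313.
Per annum: 0.0151313 / (4/12) = 0.045394 = 4.54%.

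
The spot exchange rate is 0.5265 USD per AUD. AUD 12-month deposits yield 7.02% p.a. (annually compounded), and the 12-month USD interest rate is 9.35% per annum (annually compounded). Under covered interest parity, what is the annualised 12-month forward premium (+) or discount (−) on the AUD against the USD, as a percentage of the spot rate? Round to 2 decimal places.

+2.18%

T = 1 year.
F = S · g_USD/g_AUD = 0.5265 × 1.093500/1.070200 = 0.5379628.
(F − S)/S ÷ T = (0.5379628 − 0.5265)/0.5265/1 = 0.021772 → 2.18%.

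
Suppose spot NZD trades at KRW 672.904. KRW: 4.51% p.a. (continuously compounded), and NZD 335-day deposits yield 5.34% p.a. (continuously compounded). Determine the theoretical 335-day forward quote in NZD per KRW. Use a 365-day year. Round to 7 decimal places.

0.0014975

T = 335/365 years.
KRW growth factor: e^(0.0451×335/365) = 1.0422618.
NZD growth factor: e^(0.0534×335/365) = 1.0502319.
So F = 672.904 × 1.0422618 / 1.0502319 = 667.7974 (KRW/NZD).
Invert for NZD per KRW: 1 / 667.7974 = 0.0014975.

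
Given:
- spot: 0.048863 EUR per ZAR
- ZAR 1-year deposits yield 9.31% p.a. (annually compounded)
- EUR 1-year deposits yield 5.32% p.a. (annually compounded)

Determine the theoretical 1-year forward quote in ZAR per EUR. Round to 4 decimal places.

21.2407

T = 1 year.
Growth of 1 EUR over T: (1 + 0.0532)^1 = 1.053200.
ZAR accumulates by (1 + 0.0931)^1 = 1.093100.
Forward (EUR per ZAR) = 0.048863 × 1.053200 / 1.093100 = 0.047079418.
Invert for ZAR per EUR: 1 / 0.047079418 = 21.2407.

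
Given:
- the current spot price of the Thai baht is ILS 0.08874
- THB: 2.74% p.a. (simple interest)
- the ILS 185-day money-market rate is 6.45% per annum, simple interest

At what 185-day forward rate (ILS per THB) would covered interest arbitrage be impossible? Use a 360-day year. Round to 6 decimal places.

0.090408

T = 185/360 years.
ILS accumulates by 1 + 0.0645×185/360 = 1.0331458.
Growth of 1 THB over T: 1 + 0.0274×185/360 = 1.0140806.
So F = 0.08874 × 1.0331458 / 1.0140806 = 0.09040835 (ILS/THB).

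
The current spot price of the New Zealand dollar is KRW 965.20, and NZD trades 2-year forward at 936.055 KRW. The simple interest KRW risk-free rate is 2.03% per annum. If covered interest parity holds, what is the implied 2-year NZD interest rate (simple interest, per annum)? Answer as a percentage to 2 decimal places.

T = 2 years.
CIP gives F = S · g_KRW/g_NZD, so g_KRW/g_NZD = 936.055/965.2 = 0.9698042.
KRW growth factor: 1 + 0.0203×2 = 1.040600.
Hence g_NZD = 1.0730001.
(1.0730001 − 1)/T = 0.036500, i.e. 3.65%.

3.65%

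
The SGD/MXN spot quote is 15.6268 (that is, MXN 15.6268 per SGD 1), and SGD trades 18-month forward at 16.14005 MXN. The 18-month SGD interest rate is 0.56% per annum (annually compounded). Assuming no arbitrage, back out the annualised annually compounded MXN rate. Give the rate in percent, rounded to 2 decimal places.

T = 18/12 years.
By CIP, F/S equals the MXN-to-SGD growth ratio: 16.14005/15.6268 = 1.0328442.
The SGD side grows by (1 + 0.0056)^(18/12) = 1.0084117.
That pins the MXN growth at 1.0415322.
Annualise: 1.0415322^(12/18) − 1 = 0.027500 = 2.75%.

2.75%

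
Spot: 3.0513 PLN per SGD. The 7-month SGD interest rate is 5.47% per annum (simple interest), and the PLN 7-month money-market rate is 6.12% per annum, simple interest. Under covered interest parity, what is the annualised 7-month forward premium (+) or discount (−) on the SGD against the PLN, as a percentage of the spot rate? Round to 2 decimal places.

T = 7/12 years.
CIP forward (PLN per SGD) = 3.0513 × 1.035700/1.0319083 = 3.0625119.
Annualised premium = (F − S)/S × (1/T) = (3.0625119 − 3.0513)/3.0513 ÷ (7/12) = 0.63%.

+0.63%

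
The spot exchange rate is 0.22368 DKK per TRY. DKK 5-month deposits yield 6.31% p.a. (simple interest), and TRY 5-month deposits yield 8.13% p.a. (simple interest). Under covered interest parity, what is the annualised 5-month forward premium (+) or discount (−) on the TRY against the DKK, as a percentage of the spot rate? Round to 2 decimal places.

-1.76%

T = 5/12 years.
F = S · g_DKK/g_TRY = 0.22368 × 1.0262917/1.033875 = 0.22203934.
(F − S)/S ÷ T = (0.22203934 − 0.22368)/0.22368/(5/12) = -0.017604 → -1.76%.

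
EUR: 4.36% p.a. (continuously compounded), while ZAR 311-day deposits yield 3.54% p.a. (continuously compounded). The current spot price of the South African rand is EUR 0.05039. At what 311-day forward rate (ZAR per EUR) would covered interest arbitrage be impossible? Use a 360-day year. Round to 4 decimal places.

19.7051

T = 311/360 years.
EUR growth factor: e^(0.0436×311/360) = 1.03838389.
ZAR accumulates by e^(0.0354×311/360) = 1.03105409.
So F = 0.05039 × 1.03838389 / 1.03105409 = 0.050748224 (EUR/ZAR).
Invert for ZAR per EUR: 1 / 0.050748224 = 19.7051.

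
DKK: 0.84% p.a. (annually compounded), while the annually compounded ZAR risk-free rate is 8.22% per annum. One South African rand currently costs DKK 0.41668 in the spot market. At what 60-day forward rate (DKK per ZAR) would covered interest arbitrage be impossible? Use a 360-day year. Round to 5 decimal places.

0.41180

T = 60/360 years.
Growth of 1 DKK over T: (1 + 0.0084)^(60/360) = 1.0013951.
ZAR accumulates by (1 + 0.0822)^(60/360) = 1.0132531.
So F = 0.41668 × 1.0013951 / 1.0132531 = 0.4118036 (DKK/ZAR).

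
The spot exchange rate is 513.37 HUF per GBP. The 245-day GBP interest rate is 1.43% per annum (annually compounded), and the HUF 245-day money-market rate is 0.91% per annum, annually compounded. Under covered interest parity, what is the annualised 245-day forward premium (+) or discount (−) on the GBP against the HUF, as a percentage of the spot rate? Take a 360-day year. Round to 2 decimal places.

-0.51%

T = 245/360 years.
CIP forward (HUF per GBP) = 513.37 × 1.0061841/1.0097099 = 511.57737.
(F − S)/S ÷ T = (511.57737 − 513.37)/513.37/(245/360) = -0.005131 → -0.51%.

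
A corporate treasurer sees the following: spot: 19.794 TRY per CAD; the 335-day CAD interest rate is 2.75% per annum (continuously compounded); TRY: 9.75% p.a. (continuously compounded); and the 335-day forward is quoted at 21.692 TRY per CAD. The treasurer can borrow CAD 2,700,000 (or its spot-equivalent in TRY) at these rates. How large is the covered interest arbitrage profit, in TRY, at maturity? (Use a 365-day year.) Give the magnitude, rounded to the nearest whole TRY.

T = 335/365 years.
Route A — deposit CAD, sell forward: 2,700,000 × 1.0255609447 × 21.692 = TRY 60,065,463.63.
Route B — convert at spot, deposit TRY: 2,700,000 × 19.794 × 1.0936123522 = TRY 58,446,799.83.
The quoted forward overvalues CAD, so borrow TRY, buy CAD at spot, deposit the CAD at 2.75%, and sell the proceeds forward at 21.692.
Profit = 60,065,463.63 − 58,446,799.83 = TRY 1,618,664.

TRY 1,618,664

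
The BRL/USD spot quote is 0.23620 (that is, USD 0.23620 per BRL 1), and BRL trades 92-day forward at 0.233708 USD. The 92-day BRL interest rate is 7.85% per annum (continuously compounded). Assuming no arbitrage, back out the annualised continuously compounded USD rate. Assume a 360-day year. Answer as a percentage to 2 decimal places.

3.70%

T = 92/360 years.
By CIP, F/S equals the USD-to-BRL growth ratio: 0.233708/0.2362 = 0.9894496.
The BRL side grows by e^(0.0785×92/360) = 1.0202637.
That pins the USD growth at 1.0094995.
r = ln(1.0094995)/(92/360) = 0.036997 → 3.70%.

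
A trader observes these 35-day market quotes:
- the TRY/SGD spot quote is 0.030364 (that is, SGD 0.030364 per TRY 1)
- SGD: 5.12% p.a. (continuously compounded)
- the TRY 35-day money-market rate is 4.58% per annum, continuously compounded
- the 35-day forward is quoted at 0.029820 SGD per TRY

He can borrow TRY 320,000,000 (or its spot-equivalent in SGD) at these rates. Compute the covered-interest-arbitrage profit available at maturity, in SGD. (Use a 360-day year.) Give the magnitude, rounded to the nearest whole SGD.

T = 35/360 years.
Keep in TRY, deliver into the forward: 320,000,000·1.004462706·0.029820 = SGD 9,584,984.93.
Swap to SGD now, deposit: 320,000,000·0.030364·1.004990187 = SGD 9,764,967.05.
The quoted forward undervalues TRY, so borrow TRY, convert to SGD at spot, deposit the SGD at 5.12%, and buy TRY forward at 0.029820 to cover the loan.
Profit = 9,764,967.05 − 9,584,984.93 = SGD 179,982.

SGD 179,982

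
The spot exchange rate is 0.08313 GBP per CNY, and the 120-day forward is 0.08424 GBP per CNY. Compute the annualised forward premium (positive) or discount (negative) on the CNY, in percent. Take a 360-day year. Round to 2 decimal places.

+4.01%

T = 120/360 years.
Period premium: (0.08424 − 0.08313)/0.08313 = 0.0133526.
Annualise by dividing by T: 0.0133526 / (120/360) = 0.040058 → 4.01%.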